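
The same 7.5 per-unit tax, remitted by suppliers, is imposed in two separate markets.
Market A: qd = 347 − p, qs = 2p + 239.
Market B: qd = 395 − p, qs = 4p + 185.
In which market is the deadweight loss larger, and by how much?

Market A: pre-tax p* = 36, q* = 311; post-tax q = 306; deadweight loss = 18.75.
Market B: pre-tax p* = 42, q* = 353; post-tax q = 347; deadweight loss = 22.5.
Difference: 18.75 vs 22.5 → market B is larger by 3.75.

Market B, by 3.75.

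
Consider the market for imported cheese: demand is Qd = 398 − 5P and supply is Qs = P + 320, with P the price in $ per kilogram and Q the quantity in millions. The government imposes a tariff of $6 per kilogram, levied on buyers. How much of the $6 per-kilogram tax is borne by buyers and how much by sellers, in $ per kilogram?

Without the tax, 398 − 5P = P + 320 gives 6P = 78, so P* = $13 and Q* = 333.
With the tax collected from buyers, demand (in seller-price terms) shifts: Qd = 398 − 5(P + 6).
Solving gives Q = 328 with buyers paying $14 and sellers receiving $8 (the $6 wedge).
Burden on buyers: $1; on sellers: $5. (They sum to $6.)
The less price-elastic side of the market bears the larger share of a per-unit tax.

Buyers bear $1 per kilogram; sellers bear $5 per kilogram.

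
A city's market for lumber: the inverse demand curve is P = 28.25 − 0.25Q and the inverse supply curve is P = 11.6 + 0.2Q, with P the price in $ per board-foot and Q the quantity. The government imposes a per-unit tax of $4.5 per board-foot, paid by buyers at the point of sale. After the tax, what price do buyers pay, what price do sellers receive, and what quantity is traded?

Buyers pay $21.5; sellers receive $17; quantity = 27.

Rewrite in direct form: Qd = 113 − 4P and Qs = 5P − 58.
Without the tax, 113 − 4P = 5P − 58 gives 9P = 171, so P* = $19 and Q* = 37.
With the tax collected from buyers, demand (in seller-price terms) shifts: Qd = 113 − 4(P + 4.5).
Solving gives Q = 27 with buyers paying $21.5 and sellers receiving $17 (the $4.5 wedge).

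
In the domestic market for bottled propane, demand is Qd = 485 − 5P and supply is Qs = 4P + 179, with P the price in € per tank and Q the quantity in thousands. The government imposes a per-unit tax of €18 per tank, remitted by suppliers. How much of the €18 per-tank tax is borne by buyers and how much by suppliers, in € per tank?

Without the tax, 485 − 5P = 4P + 179 gives 9P = 306, so P* = €34 and Q* = 315.
With the tax collected from suppliers, supply shifts: Qs = 4(P − 18) + 179.
New equilibrium: buyers pay €42, suppliers receive €24, Q = 275. (Wedge: Pb − Ps = 18.)
Burden on buyers: €8; on suppliers: €10. (They sum to €18.)

Buyers bear €8 per tank; suppliers bear €10 per tank.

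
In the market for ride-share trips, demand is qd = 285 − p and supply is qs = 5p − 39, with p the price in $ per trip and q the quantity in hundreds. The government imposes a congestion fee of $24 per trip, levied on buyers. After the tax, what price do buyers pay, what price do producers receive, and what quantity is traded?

Before the tax: set 285 − p = 5p − 39 → p* = $54, q* = 231.
With the tax collected from buyers, demand (in seller-price terms) shifts: qd = 285 − (p + 24).
Solving gives q = 211 with buyers paying $74 and producers receiving $50 (the $24 wedge).

Buyers pay $74; producers receive $50; quantity = 211.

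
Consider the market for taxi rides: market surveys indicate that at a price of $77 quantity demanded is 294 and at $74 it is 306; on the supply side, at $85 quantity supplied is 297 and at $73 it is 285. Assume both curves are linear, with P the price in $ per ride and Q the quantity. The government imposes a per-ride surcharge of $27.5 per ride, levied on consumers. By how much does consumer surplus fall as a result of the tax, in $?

Consumer surplus falls by $1534.5.

Demand slope: (306 − 294)/(74 − 77) = -4, so Qd = 602 − 4P.
Supply slope: (285 − 297)/(73 − 85) = 1, so Qs = P + 212.
Without the tax, 602 − 4P = P + 212 gives 5P = 390, so P* = $78 and Q* = 290.
With the tax collected from consumers, demand (in seller-price terms) shifts: Qd = 602 − 4(P + 27.5).
Solving gives Q = 268 with consumers paying $83.5 and suppliers receiving $56 (the $27.5 wedge).
ΔCS is the trapezoid between Q = 268 and Q = 290 of height $5.5: ½ · (290 + 268) · 5.5 = $1534.5.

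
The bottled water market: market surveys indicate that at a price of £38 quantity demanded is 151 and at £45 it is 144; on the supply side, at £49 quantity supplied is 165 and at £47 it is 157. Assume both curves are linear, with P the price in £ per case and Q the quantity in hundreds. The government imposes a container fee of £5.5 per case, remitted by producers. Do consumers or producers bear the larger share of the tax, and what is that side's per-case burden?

Demand slope: (144 − 151)/(45 − 38) = -1, so Qd = 189 − P.
Supply slope: (157 − 165)/(47 − 49) = 4, so Qs = 4P − 31.
Without the tax, 189 − P = 4P − 31 gives 5P = 220, so P* = £44 and Q* = 145.
With the tax collected from producers, supply shifts: Qs = 4(P − 5.5) − 31.
New equilibrium: consumers pay £48.4, producers receive £42.9, Q = 140.6. (Wedge: Pb − Ps = 5.5.)
Per-case burden: consumers £4.4, producers £1.1.
Consumers take the larger share because demand is less price-elastic here (demand slope 1 vs supply slope 4).

Consumers bear the larger share: £4.4 per case.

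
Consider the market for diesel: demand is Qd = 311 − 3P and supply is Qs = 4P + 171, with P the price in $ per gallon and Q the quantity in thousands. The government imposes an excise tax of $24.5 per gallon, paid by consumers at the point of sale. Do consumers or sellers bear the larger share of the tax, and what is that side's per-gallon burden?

Consumers bear the larger share: $14 per gallon.

Before the tax: set 311 − 3P = 4P + 171 → P* = $20, Q* = 251.
With the tax collected from consumers, demand (in seller-price terms) shifts: Qd = 311 − 3(P + 24.5).
New equilibrium: consumers pay $34, sellers receive $9.5, Q = 209. (Wedge: Pb − Ps = 24.5.)
Per-gallon burden: consumers $14, sellers $10.5.
Consumers take the larger share because demand is less price-elastic here (demand slope 3 vs supply slope 4).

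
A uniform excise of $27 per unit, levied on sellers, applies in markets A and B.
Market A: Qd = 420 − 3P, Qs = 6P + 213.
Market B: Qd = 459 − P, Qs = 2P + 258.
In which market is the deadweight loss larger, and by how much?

Market A: pre-tax P* = $23, Q* = 351; post-tax Q = 297; deadweight loss = $729.
Market B: pre-tax P* = $67, Q* = 392; post-tax Q = 374; deadweight loss = $243.
Difference: $729 vs $243 → market A is larger by $486.

Market A, by $486.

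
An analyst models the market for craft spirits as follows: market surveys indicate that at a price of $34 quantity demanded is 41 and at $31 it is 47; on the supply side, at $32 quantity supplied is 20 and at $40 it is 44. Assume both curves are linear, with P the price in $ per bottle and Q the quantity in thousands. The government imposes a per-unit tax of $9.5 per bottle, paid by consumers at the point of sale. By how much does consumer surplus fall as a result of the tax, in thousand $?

Consumer surplus falls by $167.01 thousand.

Demand slope: (47 − 41)/(31 − 34) = -2, so Qd = 109 − 2P.
Supply slope: (44 − 20)/(40 − 32) = 3, so Qs = 3P − 76.
Without the tax, 109 − 2P = 3P − 76 gives 5P = 185, so P* = $37 and Q* = 35.
With the tax collected from consumers, demand (in seller-price terms) shifts: Qd = 109 − 2(P + 9.5).
Solving gives Q = 23.6 with consumers paying $42.7 and producers receiving $33.2 (the $9.5 wedge).
ΔCS is the trapezoid between Q = 23.6 and Q = 35 of height $5.7: ½ · (35 + 23.6) · 5.7 = $167.01.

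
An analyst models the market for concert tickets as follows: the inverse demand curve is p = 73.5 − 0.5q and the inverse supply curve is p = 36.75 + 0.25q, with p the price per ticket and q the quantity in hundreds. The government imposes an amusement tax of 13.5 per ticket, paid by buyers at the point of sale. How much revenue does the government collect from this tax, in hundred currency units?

Rewrite in direct form: qd = 147 − 2p and qs = 4p − 147.
Before the tax: set 147 − 2p = 4p − 147 → p* = 49, q* = 49.
With the tax collected from buyers, demand (in seller-price terms) shifts: qd = 147 − 2(p + 13.5).
New equilibrium: buyers pay 58, sellers receive 44.5, q = 31. (Wedge: pb − ps = 13.5.)
Revenue = t · Q = 13.5 · 31 = 418.5.

Tax revenue = 418.5 hundred.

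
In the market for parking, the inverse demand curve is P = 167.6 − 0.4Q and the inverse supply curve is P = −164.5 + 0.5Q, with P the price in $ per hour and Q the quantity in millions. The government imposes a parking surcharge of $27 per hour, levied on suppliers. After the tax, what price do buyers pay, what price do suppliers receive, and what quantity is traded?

Inverting to Q(P) form: Qd = 419 − 2.5P; Qs = 2P + 329.
Without the tax, 419 − 2.5P = 2P + 329 gives 4.5P = 90, so P* = $20 and Q* = 369.
With the tax collected from suppliers, supply shifts: Qs = 2(P − 27) + 329.
Solving gives Q = 339 with buyers paying $32 and suppliers receiving $5 (the $27 wedge).
The less price-elastic side of the market bears the larger share of a per-unit tax.

Buyers pay $32; suppliers receive $5; quantity = 339.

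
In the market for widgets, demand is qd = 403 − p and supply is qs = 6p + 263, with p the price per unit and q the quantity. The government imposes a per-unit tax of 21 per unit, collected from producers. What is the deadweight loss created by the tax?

Without the tax, 403 − p = 6p + 263 gives 7p = 140, so p* = 20 and q* = 383.
With the tax collected from producers, supply shifts: qs = 6(p − 21) + 263.
New equilibrium: consumers pay 38, producers receive 17, q = 365. (Wedge: pb − ps = 21.)
Quantity falls by |ΔQ| = |383 − 365| = 18.
DWL = ½ · t · |ΔQ| = ½ · 21 · 18 = 189.

Deadweight loss = 189.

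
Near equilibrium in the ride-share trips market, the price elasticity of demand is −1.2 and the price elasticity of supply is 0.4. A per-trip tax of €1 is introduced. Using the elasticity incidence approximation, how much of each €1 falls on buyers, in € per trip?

Buyers bear ≈ €0.25 per trip.

Incidence ratio: buyers' share ≈ εs / (εs + |εd|) = 0.4 / (0.4 + 1.2) = 0.25.
So buyers bear ≈ 0.25 × €1 = €0.25; sellers bear €0.75.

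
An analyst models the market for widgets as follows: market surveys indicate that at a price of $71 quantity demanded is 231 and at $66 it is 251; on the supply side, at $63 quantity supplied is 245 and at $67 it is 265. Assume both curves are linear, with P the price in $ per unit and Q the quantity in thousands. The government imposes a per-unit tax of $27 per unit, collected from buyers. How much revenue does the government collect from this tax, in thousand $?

Tax revenue = $5265 thousand.

Demand slope: (251 − 231)/(66 − 71) = -4, so Qd = 515 − 4P.
Supply slope: (265 − 245)/(67 − 63) = 5, so Qs = 5P − 70.
Before the tax: set 515 − 4P = 5P − 70 → P* = $65, Q* = 255.
With the tax collected from buyers, demand (in seller-price terms) shifts: Qd = 515 − 4(P + 27).
Solving gives Q = 195 with buyers paying $80 and producers receiving $53 (the $27 wedge).
Revenue = t · Q = 27 · 195 = $5265.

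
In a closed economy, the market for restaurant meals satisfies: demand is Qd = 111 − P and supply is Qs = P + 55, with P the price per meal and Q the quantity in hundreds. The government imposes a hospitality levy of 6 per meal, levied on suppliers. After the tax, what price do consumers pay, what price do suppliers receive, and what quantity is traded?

Without the tax, 111 − P = P + 55 gives 2P = 56, so P* = 28 and Q* = 83.
With the tax collected from suppliers, supply shifts: Qs = (P − 6) + 55.
New equilibrium: consumers pay 31, suppliers receive 25, Q = 80. (Wedge: Pb − Ps = 6.)

Consumers pay 31; suppliers receive 25; quantity = 80.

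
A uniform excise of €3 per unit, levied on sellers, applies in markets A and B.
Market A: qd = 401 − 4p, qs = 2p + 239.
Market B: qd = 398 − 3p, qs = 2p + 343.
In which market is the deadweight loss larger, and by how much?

Market A, by €0.6.

Market A: pre-tax p* = €27, q* = 293; post-tax q = 289; deadweight loss = €6.
Market B: pre-tax p* = €11, q* = 365; post-tax q = 361.4; deadweight loss = €5.4.
Difference: €6 vs €5.4 → market A is larger by €0.6.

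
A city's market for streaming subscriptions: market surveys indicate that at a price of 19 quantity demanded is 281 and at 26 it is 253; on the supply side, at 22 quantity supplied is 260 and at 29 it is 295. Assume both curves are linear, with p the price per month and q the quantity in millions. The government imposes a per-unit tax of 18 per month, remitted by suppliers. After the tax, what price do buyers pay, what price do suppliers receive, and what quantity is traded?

Demand slope: (253 − 281)/(26 − 19) = -4, so qd = 357 − 4p.
Supply slope: (295 − 260)/(29 − 22) = 5, so qs = 5p + 150.
Before the tax: set 357 − 4p = 5p + 150 → p* = 23, q* = 265.
With the tax collected from suppliers, supply shifts: qs = 5(p − 18) + 150.
Solving gives q = 225 with buyers paying 33 and suppliers receiving 15 (the 18 wedge).
The less price-elastic side of the market bears the larger share of a per-unit tax.

Buyers pay 33; suppliers receive 15; quantity = 225.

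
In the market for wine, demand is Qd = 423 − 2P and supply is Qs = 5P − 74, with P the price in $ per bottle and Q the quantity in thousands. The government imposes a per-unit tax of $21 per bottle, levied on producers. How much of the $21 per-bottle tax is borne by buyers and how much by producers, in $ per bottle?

Buyers bear $15 per bottle; producers bear $6 per bottle.

Without the tax, 423 − 2P = 5P − 74 gives 7P = 497, so P* = $71 and Q* = 281.
With the tax collected from producers, supply shifts: Qs = 5(P − 21) − 74.
New equilibrium: buyers pay $86, producers receive $65, Q = 251. (Wedge: Pb − Ps = 21.)
Burden on buyers: $15; on producers: $6. (They sum to $21.)
The less price-elastic side of the market bears the larger share of a per-unit tax.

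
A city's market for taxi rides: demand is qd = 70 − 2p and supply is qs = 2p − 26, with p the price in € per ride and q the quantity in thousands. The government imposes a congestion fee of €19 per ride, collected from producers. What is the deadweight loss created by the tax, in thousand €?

Deadweight loss = €180.5 thousand.

Before the tax: set 70 − 2p = 2p − 26 → p* = €24, q* = 22.
With the tax collected from producers, supply shifts: qs = 2(p − 19) − 26.
Solving gives q = 3 with consumers paying €33.5 and producers receiving €14.5 (the €19 wedge).
Quantity falls by |ΔQ| = |22 − 3| = 19.
DWL = ½ · t · |ΔQ| = ½ · 19 · 19 = €180.5.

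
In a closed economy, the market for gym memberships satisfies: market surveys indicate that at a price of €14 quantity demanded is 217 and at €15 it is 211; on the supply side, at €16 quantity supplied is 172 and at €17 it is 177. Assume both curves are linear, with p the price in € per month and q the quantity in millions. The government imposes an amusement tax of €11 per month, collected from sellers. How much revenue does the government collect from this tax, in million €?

Demand slope: (211 − 217)/(15 − 14) = -6, so qd = 301 − 6p.
Supply slope: (177 − 172)/(17 − 16) = 5, so qs = 5p + 92.
Before the tax: set 301 − 6p = 5p + 92 → p* = €19, q* = 187.
With the tax collected from sellers, supply shifts: qs = 5(p − 11) + 92.
Solving gives q = 157 with consumers paying €24 and sellers receiving €13 (the €11 wedge).
Revenue = t · Q = 11 · 157 = €1727.

Tax revenue = €1727 million.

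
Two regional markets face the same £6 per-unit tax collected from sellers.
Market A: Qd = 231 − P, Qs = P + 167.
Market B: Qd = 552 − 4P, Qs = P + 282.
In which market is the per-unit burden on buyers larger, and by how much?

Market A: pre-tax P* = £32, Q* = 199; post-tax Q = 196; per-unit burden on buyers = £3.
Market B: pre-tax P* = £54, Q* = 336; post-tax Q = 331.2; per-unit burden on buyers = £1.2.
Difference: £3 vs £1.2 → market A is larger by £1.8.

Market A, by £1.8.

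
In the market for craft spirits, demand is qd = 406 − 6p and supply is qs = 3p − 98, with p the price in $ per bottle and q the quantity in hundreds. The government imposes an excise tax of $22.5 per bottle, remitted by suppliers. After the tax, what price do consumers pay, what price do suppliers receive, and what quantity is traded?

Before the tax: set 406 − 6p = 3p − 98 → p* = $56, q* = 70.
With the tax collected from suppliers, supply shifts: qs = 3(p − 22.5) − 98.
New equilibrium: consumers pay $63.5, suppliers receive $41, q = 25. (Wedge: pb − ps = 22.5.)

Consumers pay $63.5; suppliers receive $41; quantity = 25.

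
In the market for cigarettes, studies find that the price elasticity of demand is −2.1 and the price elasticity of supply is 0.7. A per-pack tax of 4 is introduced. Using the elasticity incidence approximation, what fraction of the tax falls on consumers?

Incidence ratio: consumers' share ≈ εs / (εs + |εd|) = 0.7 / (0.7 + 2.1) = 0.25.
Supply is the less elastic side, so consumers bear the smaller share.

Consumers' share ≈ 0.25.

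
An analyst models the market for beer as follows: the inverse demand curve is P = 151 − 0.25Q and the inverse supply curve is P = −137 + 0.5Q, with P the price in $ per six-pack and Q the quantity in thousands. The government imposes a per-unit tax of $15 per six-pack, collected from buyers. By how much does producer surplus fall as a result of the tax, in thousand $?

Producer surplus falls by $3740 thousand.

Inverting to Q(P) form: Qd = 604 − 4P; Qs = 2P + 274.
Before the tax: set 604 − 4P = 2P + 274 → P* = $55, Q* = 384.
With the tax collected from buyers, demand (in seller-price terms) shifts: Qd = 604 − 4(P + 15).
Solving gives Q = 364 with buyers paying $60 and producers receiving $45 (the $15 wedge).
ΔPS is the trapezoid between Q = 364 and Q = 384 of height $10: ½ · (384 + 364) · 10 = $3740.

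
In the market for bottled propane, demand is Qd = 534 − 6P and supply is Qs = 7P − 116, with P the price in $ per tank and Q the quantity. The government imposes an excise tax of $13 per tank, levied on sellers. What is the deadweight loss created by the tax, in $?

Without the tax, 534 − 6P = 7P − 116 gives 13P = 650, so P* = $50 and Q* = 234.
With the tax collected from sellers, supply shifts: Qs = 7(P − 13) − 116.
New equilibrium: consumers pay $57, sellers receive $44, Q = 192. (Wedge: Pb − Ps = 13.)
Quantity falls by |ΔQ| = |234 − 192| = 42.
DWL = ½ · t · |ΔQ| = ½ · 13 · 42 = $273.

Deadweight loss = $273.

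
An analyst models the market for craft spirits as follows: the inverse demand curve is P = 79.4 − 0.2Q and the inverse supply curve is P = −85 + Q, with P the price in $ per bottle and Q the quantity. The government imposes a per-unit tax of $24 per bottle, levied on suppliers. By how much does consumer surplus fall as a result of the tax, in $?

Rewrite in direct form: Qd = 397 − 5P and Qs = P + 85.
Before the tax: set 397 − 5P = P + 85 → P* = $52, Q* = 137.
With the tax collected from suppliers, supply shifts: Qs = (P − 24) + 85.
Solving gives Q = 117 with consumers paying $56 and suppliers receiving $32 (the $24 wedge).
ΔCS is the trapezoid between Q = 117 and Q = 137 of height $4: ½ · (137 + 117) · 4 = $508.

Consumer surplus falls by $508.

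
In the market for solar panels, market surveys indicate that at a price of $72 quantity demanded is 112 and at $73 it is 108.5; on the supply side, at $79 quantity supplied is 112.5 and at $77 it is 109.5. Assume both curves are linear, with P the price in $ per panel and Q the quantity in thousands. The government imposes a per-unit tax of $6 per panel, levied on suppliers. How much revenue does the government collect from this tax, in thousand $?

Demand slope: (108.5 − 112)/(73 − 72) = -3.5, so Qd = 364 − 3.5P.
Supply slope: (109.5 − 112.5)/(77 − 79) = 1.5, so Qs = 1.5P − 6.
Before the tax: set 364 − 3.5P = 1.5P − 6 → P* = $74, Q* = 105.
With the tax collected from suppliers, supply shifts: Qs = 1.5(P − 6) − 6.
New equilibrium: consumers pay $75.8, suppliers receive $69.8, Q = 98.7. (Wedge: Pb − Ps = 6.)
Revenue = t · Q = 6 · 98.7 = $592.2.

Tax revenue = $592.2 thousand.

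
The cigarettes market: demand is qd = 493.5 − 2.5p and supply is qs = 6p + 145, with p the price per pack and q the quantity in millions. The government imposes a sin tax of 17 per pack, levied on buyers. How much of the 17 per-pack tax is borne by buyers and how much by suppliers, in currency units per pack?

Before the tax: set 493.5 − 2.5p = 6p + 145 → p* = 41, q* = 391.
With the tax collected from buyers, demand (in seller-price terms) shifts: qd = 493.5 − 2.5(p + 17).
New equilibrium: buyers pay 53, suppliers receive 36, q = 361. (Wedge: pb − ps = 17.)
Burden on buyers: 12; on suppliers: 5. (They sum to 17.)
The less price-elastic side of the market bears the larger share of a per-unit tax.

Buyers bear 12 per pack; suppliers bear 5 per pack.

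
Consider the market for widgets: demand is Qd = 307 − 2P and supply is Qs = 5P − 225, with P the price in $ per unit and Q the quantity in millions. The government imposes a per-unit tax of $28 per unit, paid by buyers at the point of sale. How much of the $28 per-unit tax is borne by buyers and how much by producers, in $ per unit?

Without the tax, 307 − 2P = 5P − 225 gives 7P = 532, so P* = $76 and Q* = 155.
With the tax collected from buyers, demand (in seller-price terms) shifts: Qd = 307 − 2(P + 28).
Solving gives Q = 115 with buyers paying $96 and producers receiving $68 (the $28 wedge).
Burden on buyers: $20; on producers: $8. (They sum to $28.)

Buyers bear $20 per unit; producers bear $8 per unit.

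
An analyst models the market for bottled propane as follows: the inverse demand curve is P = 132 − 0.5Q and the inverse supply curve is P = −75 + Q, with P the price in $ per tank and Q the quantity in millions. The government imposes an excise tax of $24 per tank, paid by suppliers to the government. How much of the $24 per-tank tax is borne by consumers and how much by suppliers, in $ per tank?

Rewrite in direct form: Qd = 264 − 2P and Qs = P + 75.
Before the tax: set 264 − 2P = P + 75 → P* = $63, Q* = 138.
With the tax collected from suppliers, supply shifts: Qs = (P − 24) + 75.
New equilibrium: consumers pay $71, suppliers receive $47, Q = 122. (Wedge: Pb − Ps = 24.)
Burden on consumers: $8; on suppliers: $16. (They sum to $24.)
The less price-elastic side of the market bears the larger share of a per-unit tax.

Consumers bear $8 per tank; suppliers bear $16 per tank.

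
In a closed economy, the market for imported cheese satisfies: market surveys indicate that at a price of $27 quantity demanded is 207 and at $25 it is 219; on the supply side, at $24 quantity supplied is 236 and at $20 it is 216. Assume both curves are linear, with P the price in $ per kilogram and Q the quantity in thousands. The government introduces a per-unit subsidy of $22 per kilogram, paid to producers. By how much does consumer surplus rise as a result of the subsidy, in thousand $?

Consumer surplus rises by $2610 thousand.

Demand slope: (219 − 207)/(25 − 27) = -6, so Qd = 369 − 6P.
Supply slope: (216 − 236)/(20 − 24) = 5, so Qs = 5P + 116.
Without the subsidy, 369 − 6P = 5P + 116 gives 11P = 253, so P* = $23 and Q* = 231.
With a per-unit subsidy paid to producers, each receives P + 22 per unit sold, so supply becomes Qs = 5(P + 22) + 116.
Solving gives Q = 291 with consumers paying $13 and producers receiving $35 (the $22 wedge).
ΔCS is the trapezoid between Q = 291 and Q = 231 of height $10: ½ · (231 + 291) · 10 = $2610.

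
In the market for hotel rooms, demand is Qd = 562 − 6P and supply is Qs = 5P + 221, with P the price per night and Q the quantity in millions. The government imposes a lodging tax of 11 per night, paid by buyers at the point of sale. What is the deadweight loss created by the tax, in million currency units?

Without the tax, 562 − 6P = 5P + 221 gives 11P = 341, so P* = 31 and Q* = 376.
With the tax collected from buyers, demand (in seller-price terms) shifts: Qd = 562 − 6(P + 11).
New equilibrium: buyers pay 36, producers receive 25, Q = 346. (Wedge: Pb − Ps = 11.)
Quantity falls by |ΔQ| = |376 − 346| = 30.
DWL = ½ · t · |ΔQ| = ½ · 11 · 30 = 165.

Deadweight loss = 165 million.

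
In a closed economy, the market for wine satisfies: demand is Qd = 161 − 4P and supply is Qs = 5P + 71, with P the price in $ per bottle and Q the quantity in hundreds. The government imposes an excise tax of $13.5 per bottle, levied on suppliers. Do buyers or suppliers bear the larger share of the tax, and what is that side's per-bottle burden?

Before the tax: set 161 − 4P = 5P + 71 → P* = $10, Q* = 121.
With the tax collected from suppliers, supply shifts: Qs = 5(P − 13.5) + 71.
Solving gives Q = 91 with buyers paying $17.5 and suppliers receiving $4 (the $13.5 wedge).
Per-bottle burden: buyers $7.5, suppliers $6.
Buyers take the larger share because demand is less price-elastic here (demand slope 4 vs supply slope 5).

Buyers bear the larger share: $7.5 per bottle.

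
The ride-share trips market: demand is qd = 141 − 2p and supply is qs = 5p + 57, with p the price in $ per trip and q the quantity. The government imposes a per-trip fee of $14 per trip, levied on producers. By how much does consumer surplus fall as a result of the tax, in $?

Consumer surplus falls by $1070.

Before the tax: set 141 − 2p = 5p + 57 → p* = $12, q* = 117.
With the tax collected from producers, supply shifts: qs = 5(p − 14) + 57.
Solving gives q = 97 with buyers paying $22 and producers receiving $8 (the $14 wedge).
ΔCS is the trapezoid between Q = 97 and Q = 117 of height $10: ½ · (117 + 97) · 10 = $1070.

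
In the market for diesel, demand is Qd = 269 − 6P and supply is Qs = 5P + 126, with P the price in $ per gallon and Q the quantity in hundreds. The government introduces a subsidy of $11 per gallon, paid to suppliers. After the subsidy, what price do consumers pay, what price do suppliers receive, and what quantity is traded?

Consumers pay $8; suppliers receive $19; quantity = 221.

Without the subsidy, 269 − 6P = 5P + 126 gives 11P = 143, so P* = $13 and Q* = 191.
With a per-unit subsidy paid to suppliers, each receives P + 11 per unit sold, so supply becomes Qs = 5(P + 11) + 126.
Solving gives Q = 221 with consumers paying $8 and suppliers receiving $19 (the $11 wedge).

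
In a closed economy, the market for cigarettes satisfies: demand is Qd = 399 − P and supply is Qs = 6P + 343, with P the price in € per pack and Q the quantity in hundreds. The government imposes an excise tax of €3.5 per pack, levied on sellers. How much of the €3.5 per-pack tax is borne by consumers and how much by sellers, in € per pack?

Consumers bear €3 per pack; sellers bear €0.5 per pack.

Before the tax: set 399 − P = 6P + 343 → P* = €8, Q* = 391.
With the tax collected from sellers, supply shifts: Qs = 6(P − 3.5) + 343.
Solving gives Q = 388 with consumers paying €11 and sellers receiving €7.5 (the €3.5 wedge).
Burden on consumers: €3; on sellers: €0.5. (They sum to €3.5.)
The less price-elastic side of the market bears the larger share of a per-unit tax.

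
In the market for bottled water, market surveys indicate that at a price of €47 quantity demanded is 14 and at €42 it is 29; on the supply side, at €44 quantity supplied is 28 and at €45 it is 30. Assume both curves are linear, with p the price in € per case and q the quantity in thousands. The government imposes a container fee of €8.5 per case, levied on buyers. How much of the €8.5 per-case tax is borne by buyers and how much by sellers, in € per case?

Demand slope: (29 − 14)/(42 − 47) = -3, so qd = 155 − 3p.
Supply slope: (30 − 28)/(45 − 44) = 2, so qs = 2p − 60.
Without the tax, 155 − 3p = 2p − 60 gives 5p = 215, so p* = €43 and q* = 26.
With the tax collected from buyers, demand (in seller-price terms) shifts: qd = 155 − 3(p + 8.5).
Solving gives q = 15.8 with buyers paying €46.4 and sellers receiving €37.9 (the €8.5 wedge).
Burden on buyers: €3.4; on sellers: €5.1. (They sum to €8.5.)
The less price-elastic side of the market bears the larger share of a per-unit tax.

Buyers bear €3.4 per case; sellers bear €5.1 per case.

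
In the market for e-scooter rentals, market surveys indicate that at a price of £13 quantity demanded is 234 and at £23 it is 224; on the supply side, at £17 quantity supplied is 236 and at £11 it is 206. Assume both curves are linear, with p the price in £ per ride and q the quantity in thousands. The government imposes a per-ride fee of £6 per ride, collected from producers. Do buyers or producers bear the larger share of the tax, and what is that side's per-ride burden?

Buyers bear the larger share: £5 per ride.

Demand slope: (224 − 234)/(23 − 13) = -1, so qd = 247 − p.
Supply slope: (206 − 236)/(11 − 17) = 5, so qs = 5p + 151.
Without the tax, 247 − p = 5p + 151 gives 6p = 96, so p* = £16 and q* = 231.
With the tax collected from producers, supply shifts: qs = 5(p − 6) + 151.
Solving gives q = 226 with buyers paying £21 and producers receiving £15 (the £6 wedge).
Per-ride burden: buyers £5, producers £1.
Buyers take the larger share because demand is less price-elastic here (demand slope 1 vs supply slope 5).
The less price-elastic side of the market bears the larger share of a per-unit tax.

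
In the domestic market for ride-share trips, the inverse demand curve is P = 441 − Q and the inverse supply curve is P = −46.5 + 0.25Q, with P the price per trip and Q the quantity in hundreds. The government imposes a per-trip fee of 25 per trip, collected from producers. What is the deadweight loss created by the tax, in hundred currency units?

Deadweight loss = 250 hundred.

Inverting to Q(P) form: Qd = 441 − P; Qs = 4P + 186.
Before the tax: set 441 − P = 4P + 186 → P* = 51, Q* = 390.
With the tax collected from producers, supply shifts: Qs = 4(P − 25) + 186.
New equilibrium: buyers pay 71, producers receive 46, Q = 370. (Wedge: Pb − Ps = 25.)
Quantity falls by |ΔQ| = |390 − 370| = 20.
DWL = ½ · t · |ΔQ| = ½ · 25 · 20 = 250.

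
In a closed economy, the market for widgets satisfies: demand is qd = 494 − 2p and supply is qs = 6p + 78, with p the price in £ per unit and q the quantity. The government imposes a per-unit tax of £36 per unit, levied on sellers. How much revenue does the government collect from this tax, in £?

Without the tax, 494 − 2p = 6p + 78 gives 8p = 416, so p* = £52 and q* = 390.
With the tax collected from sellers, supply shifts: qs = 6(p − 36) + 78.
New equilibrium: consumers pay £79, sellers receive £43, q = 336. (Wedge: pb − ps = 36.)
Revenue = t · Q = 36 · 336 = £12096.

Tax revenue = £12096.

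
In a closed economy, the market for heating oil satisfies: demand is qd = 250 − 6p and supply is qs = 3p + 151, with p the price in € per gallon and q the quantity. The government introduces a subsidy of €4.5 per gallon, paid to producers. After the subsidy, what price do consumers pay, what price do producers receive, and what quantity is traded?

Before the subsidy: set 250 − 6p = 3p + 151 → p* = €11, q* = 184.
With a per-unit subsidy paid to producers, each receives p + 4.5 per unit sold, so supply becomes qs = 3(p + 4.5) + 151.
New equilibrium: consumers pay €9.5, producers receive €14, q = 193. (Wedge: pb − ps = −4.5.)

Consumers pay €9.5; producers receive €14; quantity = 193.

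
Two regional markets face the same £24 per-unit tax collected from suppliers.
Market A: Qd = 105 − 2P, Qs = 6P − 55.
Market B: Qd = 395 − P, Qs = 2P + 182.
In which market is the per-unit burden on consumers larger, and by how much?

Market A, by £2.

Market A: pre-tax P* = £20, Q* = 65; post-tax Q = 29; per-unit burden on consumers = £18.
Market B: pre-tax P* = £71, Q* = 324; post-tax Q = 308; per-unit burden on consumers = £16.
Difference: £18 vs £16 → market A is larger by £2.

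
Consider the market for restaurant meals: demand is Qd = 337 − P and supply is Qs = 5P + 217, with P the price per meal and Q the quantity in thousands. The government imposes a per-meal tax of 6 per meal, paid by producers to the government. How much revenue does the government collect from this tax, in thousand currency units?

Without the tax, 337 − P = 5P + 217 gives 6P = 120, so P* = 20 and Q* = 317.
With the tax collected from producers, supply shifts: Qs = 5(P − 6) + 217.
New equilibrium: consumers pay 25, producers receive 19, Q = 312. (Wedge: Pb − Ps = 6.)
Revenue = t · Q = 6 · 312 = 1872.

Tax revenue = 1872 thousand.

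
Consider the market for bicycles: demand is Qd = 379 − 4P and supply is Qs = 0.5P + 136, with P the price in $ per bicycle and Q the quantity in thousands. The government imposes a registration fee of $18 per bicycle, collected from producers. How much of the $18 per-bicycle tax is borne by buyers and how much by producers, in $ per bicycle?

Without the tax, 379 − 4P = 0.5P + 136 gives 4.5P = 243, so P* = $54 and Q* = 163.
With the tax collected from producers, supply shifts: Qs = 0.5(P − 18) + 136.
Solving gives Q = 155 with buyers paying $56 and producers receiving $38 (the $18 wedge).
Burden on buyers: $2; on producers: $16. (They sum to $18.)

Buyers bear $2 per bicycle; producers bear $16 per bicycle.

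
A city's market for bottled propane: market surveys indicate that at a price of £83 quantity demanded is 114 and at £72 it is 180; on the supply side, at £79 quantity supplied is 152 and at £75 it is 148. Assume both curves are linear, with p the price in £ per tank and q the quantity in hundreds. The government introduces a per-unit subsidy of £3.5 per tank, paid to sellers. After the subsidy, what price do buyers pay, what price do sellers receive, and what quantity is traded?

Buyers pay £76.5; sellers receive £80; quantity = 153.

Demand slope: (180 − 114)/(72 − 83) = -6, so qd = 612 − 6p.
Supply slope: (148 − 152)/(75 − 79) = 1, so qs = p + 73.
Without the subsidy, 612 − 6p = p + 73 gives 7p = 539, so p* = £77 and q* = 150.
With a per-unit subsidy paid to sellers, each receives p + 3.5 per unit sold, so supply becomes qs = (p + 3.5) + 73.
New equilibrium: buyers pay £76.5, sellers receive £80, q = 153. (Wedge: pb − ps = −3.5.)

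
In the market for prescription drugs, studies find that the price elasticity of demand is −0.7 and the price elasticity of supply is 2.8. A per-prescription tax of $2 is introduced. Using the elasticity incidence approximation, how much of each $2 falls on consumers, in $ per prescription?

Consumers bear ≈ $1.6 per prescription.

Incidence ratio: consumers' share ≈ εs / (εs + |εd|) = 2.8 / (2.8 + 0.7) = 0.8.
So consumers bear ≈ 0.8 × $2 = $1.6; producers bear $0.4.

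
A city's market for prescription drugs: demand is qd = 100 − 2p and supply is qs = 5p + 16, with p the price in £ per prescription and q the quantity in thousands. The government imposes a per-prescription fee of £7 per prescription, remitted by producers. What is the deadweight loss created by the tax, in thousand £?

Deadweight loss = £35 thousand.

Without the tax, 100 − 2p = 5p + 16 gives 7p = 84, so p* = £12 and q* = 76.
With the tax collected from producers, supply shifts: qs = 5(p − 7) + 16.
Solving gives q = 66 with buyers paying £17 and producers receiving £10 (the £7 wedge).
Quantity falls by |ΔQ| = |76 − 66| = 10.
DWL = ½ · t · |ΔQ| = ½ · 7 · 10 = £35.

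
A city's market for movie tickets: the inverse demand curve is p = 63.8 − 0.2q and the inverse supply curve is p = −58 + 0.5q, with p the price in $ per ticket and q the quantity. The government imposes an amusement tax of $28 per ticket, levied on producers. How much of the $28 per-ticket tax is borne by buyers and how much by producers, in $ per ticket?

Rewrite in direct form: qd = 319 − 5p and qs = 2p + 116.
Before the tax: set 319 − 5p = 2p + 116 → p* = $29, q* = 174.
With the tax collected from producers, supply shifts: qs = 2(p − 28) + 116.
Solving gives q = 134 with buyers paying $37 and producers receiving $9 (the $28 wedge).
Burden on buyers: $8; on producers: $20. (They sum to $28.)

Buyers bear $8 per ticket; producers bear $20 per ticket.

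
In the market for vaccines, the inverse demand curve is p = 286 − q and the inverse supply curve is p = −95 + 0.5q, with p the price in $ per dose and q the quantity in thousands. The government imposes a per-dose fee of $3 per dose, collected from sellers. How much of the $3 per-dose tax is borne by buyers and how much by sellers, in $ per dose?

Inverting to q(p) form: qd = 286 − p; qs = 2p + 190.
Without the tax, 286 − p = 2p + 190 gives 3p = 96, so p* = $32 and q* = 254.
With the tax collected from sellers, supply shifts: qs = 2(p − 3) + 190.
New equilibrium: buyers pay $34, sellers receive $31, q = 252. (Wedge: pb − ps = 3.)
Burden on buyers: $2; on sellers: $1. (They sum to $3.)

Buyers bear $2 per dose; sellers bear $1 per dose.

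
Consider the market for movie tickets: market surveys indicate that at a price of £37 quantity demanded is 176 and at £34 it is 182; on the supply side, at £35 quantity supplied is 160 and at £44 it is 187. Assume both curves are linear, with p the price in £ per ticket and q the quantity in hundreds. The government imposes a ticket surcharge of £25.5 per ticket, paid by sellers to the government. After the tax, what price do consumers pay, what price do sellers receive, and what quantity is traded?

Consumers pay £54.3; sellers receive £28.8; quantity = 141.4.

Demand slope: (182 − 176)/(34 − 37) = -2, so qd = 250 − 2p.
Supply slope: (187 − 160)/(44 − 35) = 3, so qs = 3p + 55.
Before the tax: set 250 − 2p = 3p + 55 → p* = £39, q* = 172.
With the tax collected from sellers, supply shifts: qs = 3(p − 25.5) + 55.
Solving gives q = 141.4 with consumers paying £54.3 and sellers receiving £28.8 (the £25.5 wedge).
The less price-elastic side of the market bears the larger share of a per-unit tax.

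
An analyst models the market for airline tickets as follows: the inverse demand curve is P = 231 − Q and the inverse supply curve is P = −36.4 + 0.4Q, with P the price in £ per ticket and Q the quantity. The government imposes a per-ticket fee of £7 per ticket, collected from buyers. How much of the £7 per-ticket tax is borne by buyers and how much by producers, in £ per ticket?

Buyers bear £5 per ticket; producers bear £2 per ticket.

Rewrite in direct form: Qd = 231 − P and Qs = 2.5P + 91.
Without the tax, 231 − P = 2.5P + 91 gives 3.5P = 140, so P* = £40 and Q* = 191.
With the tax collected from buyers, demand (in seller-price terms) shifts: Qd = 231 − (P + 7).
Solving gives Q = 186 with buyers paying £45 and producers receiving £38 (the £7 wedge).
Burden on buyers: £5; on producers: £2. (They sum to £7.)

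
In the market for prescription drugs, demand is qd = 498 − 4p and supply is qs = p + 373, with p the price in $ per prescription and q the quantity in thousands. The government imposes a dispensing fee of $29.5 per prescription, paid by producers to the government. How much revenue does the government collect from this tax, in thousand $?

Without the tax, 498 − 4p = p + 373 gives 5p = 125, so p* = $25 and q* = 398.
With the tax collected from producers, supply shifts: qs = (p − 29.5) + 373.
Solving gives q = 374.4 with consumers paying $30.9 and producers receiving $1.4 (the $29.5 wedge).
Revenue = t · Q = 29.5 · 374.4 = $11044.8.

Tax revenue = $11044.8 thousand.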